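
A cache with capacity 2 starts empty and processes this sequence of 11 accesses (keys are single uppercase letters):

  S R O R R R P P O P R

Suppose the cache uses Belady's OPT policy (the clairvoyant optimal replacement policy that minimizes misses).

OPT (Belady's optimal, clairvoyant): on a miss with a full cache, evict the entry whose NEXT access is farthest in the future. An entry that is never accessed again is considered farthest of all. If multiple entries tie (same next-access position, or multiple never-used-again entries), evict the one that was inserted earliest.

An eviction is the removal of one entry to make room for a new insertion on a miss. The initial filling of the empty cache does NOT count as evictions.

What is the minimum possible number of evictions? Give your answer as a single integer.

Answer: 3

Derivation:
OPT (Belady) simulation (capacity=2):
  1. access S: MISS. Cache: [S]
  2. access R: MISS. Cache: [S R]
  3. access O: MISS, evict S (next use: never). Cache: [R O]
  4. access R: HIT. Next use of R: step 5. Cache: [R O]
  5. access R: HIT. Next use of R: step 6. Cache: [R O]
  6. access R: HIT. Next use of R: step 11. Cache: [R O]
  7. access P: MISS, evict R (next use: step 11). Cache: [O P]
  8. access P: HIT. Next use of P: step 10. Cache: [O P]
  9. access O: HIT. Next use of O: never. Cache: [O P]
  10. access P: HIT. Next use of P: never. Cache: [O P]
  11. access R: MISS, evict O (next use: never). Cache: [P R]
Total: 6 hits, 5 misses, 3 evictions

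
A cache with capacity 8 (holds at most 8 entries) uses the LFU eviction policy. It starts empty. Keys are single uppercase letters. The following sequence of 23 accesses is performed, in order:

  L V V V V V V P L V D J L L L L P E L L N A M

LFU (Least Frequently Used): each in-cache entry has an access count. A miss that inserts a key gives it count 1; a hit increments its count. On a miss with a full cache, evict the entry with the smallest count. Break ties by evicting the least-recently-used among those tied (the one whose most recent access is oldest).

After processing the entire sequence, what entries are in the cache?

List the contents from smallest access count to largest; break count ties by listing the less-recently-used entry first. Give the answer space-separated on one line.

LFU simulation (capacity=8):
  1. access L: MISS. Cache: [L(c=1)]
  2. access V: MISS. Cache: [L(c=1) V(c=1)]
  3. access V: HIT, count now 2. Cache: [L(c=1) V(c=2)]
  4. access V: HIT, count now 3. Cache: [L(c=1) V(c=3)]
  5. access V: HIT, count now 4. Cache: [L(c=1) V(c=4)]
  6. access V: HIT, count now 5. Cache: [L(c=1) V(c=5)]
  7. access V: HIT, count now 6. Cache: [L(c=1) V(c=6)]
  8. access P: MISS. Cache: [L(c=1) P(c=1) V(c=6)]
  9. access L: HIT, count now 2. Cache: [P(c=1) L(c=2) V(c=6)]
  10. access V: HIT, count now 7. Cache: [P(c=1) L(c=2) V(c=7)]
  11. access D: MISS. Cache: [P(c=1) D(c=1) L(c=2) V(c=7)]
  12. access J: MISS. Cache: [P(c=1) D(c=1) J(c=1) L(c=2) V(c=7)]
  13. access L: HIT, count now 3. Cache: [P(c=1) D(c=1) J(c=1) L(c=3) V(c=7)]
  14. access L: HIT, count now 4. Cache: [P(c=1) D(c=1) J(c=1) L(c=4) V(c=7)]
  15. access L: HIT, count now 5. Cache: [P(c=1) D(c=1) J(c=1) L(c=5) V(c=7)]
  16. access L: HIT, count now 6. Cache: [P(c=1) D(c=1) J(c=1) L(c=6) V(c=7)]
  17. access P: HIT, count now 2. Cache: [D(c=1) J(c=1) P(c=2) L(c=6) V(c=7)]
  18. access E: MISS. Cache: [D(c=1) J(c=1) E(c=1) P(c=2) L(c=6) V(c=7)]
  19. access L: HIT, count now 7. Cache: [D(c=1) J(c=1) E(c=1) P(c=2) V(c=7) L(c=7)]
  20. access L: HIT, count now 8. Cache: [D(c=1) J(c=1) E(c=1) P(c=2) V(c=7) L(c=8)]
  21. access N: MISS. Cache: [D(c=1) J(c=1) E(c=1) N(c=1) P(c=2) V(c=7) L(c=8)]
  22. access A: MISS. Cache: [D(c=1) J(c=1) E(c=1) N(c=1) A(c=1) P(c=2) V(c=7) L(c=8)]
  23. access M: MISS, evict D(c=1). Cache: [J(c=1) E(c=1) N(c=1) A(c=1) M(c=1) P(c=2) V(c=7) L(c=8)]
Total: 14 hits, 9 misses, 1 evictions

Answer: J E N A M P V L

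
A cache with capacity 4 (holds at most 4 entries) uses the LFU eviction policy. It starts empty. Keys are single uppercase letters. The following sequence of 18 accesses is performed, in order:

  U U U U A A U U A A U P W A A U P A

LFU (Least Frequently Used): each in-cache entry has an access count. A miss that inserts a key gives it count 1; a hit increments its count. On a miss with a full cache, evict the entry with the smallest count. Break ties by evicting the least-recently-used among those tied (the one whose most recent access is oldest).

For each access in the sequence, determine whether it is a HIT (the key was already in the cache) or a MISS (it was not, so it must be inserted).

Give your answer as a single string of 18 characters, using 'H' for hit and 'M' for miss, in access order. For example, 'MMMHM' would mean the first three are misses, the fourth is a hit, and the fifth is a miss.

LFU simulation (capacity=4):
  1. access U: MISS. Cache: [U(c=1)]
  2. access U: HIT, count now 2. Cache: [U(c=2)]
  3. access U: HIT, count now 3. Cache: [U(c=3)]
  4. access U: HIT, count now 4. Cache: [U(c=4)]
  5. access A: MISS. Cache: [A(c=1) U(c=4)]
  6. access A: HIT, count now 2. Cache: [A(c=2) U(c=4)]
  7. access U: HIT, count now 5. Cache: [A(c=2) U(c=5)]
  8. access U: HIT, count now 6. Cache: [A(c=2) U(c=6)]
  9. access A: HIT, count now 3. Cache: [A(c=3) U(c=6)]
  10. access A: HIT, count now 4. Cache: [A(c=4) U(c=6)]
  11. access U: HIT, count now 7. Cache: [A(c=4) U(c=7)]
  12. access P: MISS. Cache: [P(c=1) A(c=4) U(c=7)]
  13. access W: MISS. Cache: [P(c=1) W(c=1) A(c=4) U(c=7)]
  14. access A: HIT, count now 5. Cache: [P(c=1) W(c=1) A(c=5) U(c=7)]
  15. access A: HIT, count now 6. Cache: [P(c=1) W(c=1) A(c=6) U(c=7)]
  16. access U: HIT, count now 8. Cache: [P(c=1) W(c=1) A(c=6) U(c=8)]
  17. access P: HIT, count now 2. Cache: [W(c=1) P(c=2) A(c=6) U(c=8)]
  18. access A: HIT, count now 7. Cache: [W(c=1) P(c=2) A(c=7) U(c=8)]
Total: 14 hits, 4 misses, 0 evictions

Answer: MHHHMHHHHHHMMHHHHH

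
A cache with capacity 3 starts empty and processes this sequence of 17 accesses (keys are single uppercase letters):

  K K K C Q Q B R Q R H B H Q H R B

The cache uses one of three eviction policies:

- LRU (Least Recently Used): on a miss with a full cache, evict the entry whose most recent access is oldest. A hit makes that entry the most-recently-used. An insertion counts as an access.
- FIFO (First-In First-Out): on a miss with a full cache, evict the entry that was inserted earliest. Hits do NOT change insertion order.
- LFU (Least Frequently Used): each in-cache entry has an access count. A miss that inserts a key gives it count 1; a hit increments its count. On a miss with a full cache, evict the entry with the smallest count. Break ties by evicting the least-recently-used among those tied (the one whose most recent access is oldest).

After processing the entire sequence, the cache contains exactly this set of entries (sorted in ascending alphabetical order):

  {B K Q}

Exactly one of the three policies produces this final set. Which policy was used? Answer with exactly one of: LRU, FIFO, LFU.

Answer: LFU

Derivation:
Simulating under each policy and comparing final sets:
  LRU: final set = {B H R} -> differs
  FIFO: final set = {B H Q} -> differs
  LFU: final set = {B K Q} -> MATCHES target
Only LFU produces the target set.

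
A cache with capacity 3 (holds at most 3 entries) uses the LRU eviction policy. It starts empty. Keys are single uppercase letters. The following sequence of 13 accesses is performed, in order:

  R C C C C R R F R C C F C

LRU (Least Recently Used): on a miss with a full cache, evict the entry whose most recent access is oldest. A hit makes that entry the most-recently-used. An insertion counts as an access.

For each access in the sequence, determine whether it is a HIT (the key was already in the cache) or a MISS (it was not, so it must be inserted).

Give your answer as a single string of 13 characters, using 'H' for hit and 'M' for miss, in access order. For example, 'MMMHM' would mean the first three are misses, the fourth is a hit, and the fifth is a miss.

Answer: MMHHHHHMHHHHH

Derivation:
LRU simulation (capacity=3):
  1. access R: MISS. Cache (LRU->MRU): [R]
  2. access C: MISS. Cache (LRU->MRU): [R C]
  3. access C: HIT. Cache (LRU->MRU): [R C]
  4. access C: HIT. Cache (LRU->MRU): [R C]
  5. access C: HIT. Cache (LRU->MRU): [R C]
  6. access R: HIT. Cache (LRU->MRU): [C R]
  7. access R: HIT. Cache (LRU->MRU): [C R]
  8. access F: MISS. Cache (LRU->MRU): [C R F]
  9. access R: HIT. Cache (LRU->MRU): [C F R]
  10. access C: HIT. Cache (LRU->MRU): [F R C]
  11. access C: HIT. Cache (LRU->MRU): [F R C]
  12. access F: HIT. Cache (LRU->MRU): [R C F]
  13. access C: HIT. Cache (LRU->MRU): [R F C]
Total: 10 hits, 3 misses, 0 evictions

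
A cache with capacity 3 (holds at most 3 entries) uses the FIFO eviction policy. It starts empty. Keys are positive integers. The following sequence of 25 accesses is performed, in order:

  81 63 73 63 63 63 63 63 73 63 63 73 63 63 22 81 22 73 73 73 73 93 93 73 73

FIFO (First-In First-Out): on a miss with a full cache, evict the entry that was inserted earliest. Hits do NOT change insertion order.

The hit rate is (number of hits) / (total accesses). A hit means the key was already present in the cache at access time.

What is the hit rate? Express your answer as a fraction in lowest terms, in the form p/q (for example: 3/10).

Answer: 18/25

Derivation:
FIFO simulation (capacity=3):
  1. access 81: MISS. Cache (old->new): [81]
  2. access 63: MISS. Cache (old->new): [81 63]
  3. access 73: MISS. Cache (old->new): [81 63 73]
  4. access 63: HIT. Cache (old->new): [81 63 73]
  5. access 63: HIT. Cache (old->new): [81 63 73]
  6. access 63: HIT. Cache (old->new): [81 63 73]
  7. access 63: HIT. Cache (old->new): [81 63 73]
  8. access 63: HIT. Cache (old->new): [81 63 73]
  9. access 73: HIT. Cache (old->new): [81 63 73]
  10. access 63: HIT. Cache (old->new): [81 63 73]
  11. access 63: HIT. Cache (old->new): [81 63 73]
  12. access 73: HIT. Cache (old->new): [81 63 73]
  13. access 63: HIT. Cache (old->new): [81 63 73]
  14. access 63: HIT. Cache (old->new): [81 63 73]
  15. access 22: MISS, evict 81. Cache (old->new): [63 73 22]
  16. access 81: MISS, evict 63. Cache (old->new): [73 22 81]
  17. access 22: HIT. Cache (old->new): [73 22 81]
  18. access 73: HIT. Cache (old->new): [73 22 81]
  19. access 73: HIT. Cache (old->new): [73 22 81]
  20. access 73: HIT. Cache (old->new): [73 22 81]
  21. access 73: HIT. Cache (old->new): [73 22 81]
  22. access 93: MISS, evict 73. Cache (old->new): [22 81 93]
  23. access 93: HIT. Cache (old->new): [22 81 93]
  24. access 73: MISS, evict 22. Cache (old->new): [81 93 73]
  25. access 73: HIT. Cache (old->new): [81 93 73]
Total: 18 hits, 7 misses, 4 evictions

Hit rate = 18/25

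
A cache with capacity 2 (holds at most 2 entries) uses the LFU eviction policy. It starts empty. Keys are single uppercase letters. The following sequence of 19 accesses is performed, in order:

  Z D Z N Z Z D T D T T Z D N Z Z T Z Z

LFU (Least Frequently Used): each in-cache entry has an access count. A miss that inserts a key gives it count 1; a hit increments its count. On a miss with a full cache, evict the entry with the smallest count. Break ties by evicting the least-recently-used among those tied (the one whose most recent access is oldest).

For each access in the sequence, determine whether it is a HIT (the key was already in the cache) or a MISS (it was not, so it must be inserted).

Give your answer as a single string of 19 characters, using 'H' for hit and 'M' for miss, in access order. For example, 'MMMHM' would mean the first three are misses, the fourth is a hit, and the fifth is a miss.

LFU simulation (capacity=2):
  1. access Z: MISS. Cache: [Z(c=1)]
  2. access D: MISS. Cache: [Z(c=1) D(c=1)]
  3. access Z: HIT, count now 2. Cache: [D(c=1) Z(c=2)]
  4. access N: MISS, evict D(c=1). Cache: [N(c=1) Z(c=2)]
  5. access Z: HIT, count now 3. Cache: [N(c=1) Z(c=3)]
  6. access Z: HIT, count now 4. Cache: [N(c=1) Z(c=4)]
  7. access D: MISS, evict N(c=1). Cache: [D(c=1) Z(c=4)]
  8. access T: MISS, evict D(c=1). Cache: [T(c=1) Z(c=4)]
  9. access D: MISS, evict T(c=1). Cache: [D(c=1) Z(c=4)]
  10. access T: MISS, evict D(c=1). Cache: [T(c=1) Z(c=4)]
  11. access T: HIT, count now 2. Cache: [T(c=2) Z(c=4)]
  12. access Z: HIT, count now 5. Cache: [T(c=2) Z(c=5)]
  13. access D: MISS, evict T(c=2). Cache: [D(c=1) Z(c=5)]
  14. access N: MISS, evict D(c=1). Cache: [N(c=1) Z(c=5)]
  15. access Z: HIT, count now 6. Cache: [N(c=1) Z(c=6)]
  16. access Z: HIT, count now 7. Cache: [N(c=1) Z(c=7)]
  17. access T: MISS, evict N(c=1). Cache: [T(c=1) Z(c=7)]
  18. access Z: HIT, count now 8. Cache: [T(c=1) Z(c=8)]
  19. access Z: HIT, count now 9. Cache: [T(c=1) Z(c=9)]
Total: 9 hits, 10 misses, 8 evictions

Answer: MMHMHHMMMMHHMMHHMHH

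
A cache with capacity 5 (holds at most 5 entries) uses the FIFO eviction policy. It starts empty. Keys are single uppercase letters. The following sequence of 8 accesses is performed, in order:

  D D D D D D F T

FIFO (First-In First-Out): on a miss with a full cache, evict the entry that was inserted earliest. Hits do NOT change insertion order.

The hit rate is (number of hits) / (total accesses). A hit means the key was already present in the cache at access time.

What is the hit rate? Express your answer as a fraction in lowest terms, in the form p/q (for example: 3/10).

Answer: 5/8

Derivation:
FIFO simulation (capacity=5):
  1. access D: MISS. Cache (old->new): [D]
  2. access D: HIT. Cache (old->new): [D]
  3. access D: HIT. Cache (old->new): [D]
  4. access D: HIT. Cache (old->new): [D]
  5. access D: HIT. Cache (old->new): [D]
  6. access D: HIT. Cache (old->new): [D]
  7. access F: MISS. Cache (old->new): [D F]
  8. access T: MISS. Cache (old->new): [D F T]
Total: 5 hits, 3 misses, 0 evictions

Hit rate = 5/8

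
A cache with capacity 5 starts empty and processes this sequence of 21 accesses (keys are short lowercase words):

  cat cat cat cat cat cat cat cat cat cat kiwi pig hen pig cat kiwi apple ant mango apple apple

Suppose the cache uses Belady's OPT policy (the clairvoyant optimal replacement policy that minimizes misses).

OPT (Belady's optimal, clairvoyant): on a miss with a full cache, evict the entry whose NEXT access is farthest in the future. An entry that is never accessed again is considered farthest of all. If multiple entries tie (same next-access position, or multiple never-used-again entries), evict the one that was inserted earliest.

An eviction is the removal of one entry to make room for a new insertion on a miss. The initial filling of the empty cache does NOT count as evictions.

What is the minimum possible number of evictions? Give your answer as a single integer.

Answer: 2

Derivation:
OPT (Belady) simulation (capacity=5):
  1. access cat: MISS. Cache: [cat]
  2. access cat: HIT. Next use of cat: step 3. Cache: [cat]
  3. access cat: HIT. Next use of cat: step 4. Cache: [cat]
  4. access cat: HIT. Next use of cat: step 5. Cache: [cat]
  5. access cat: HIT. Next use of cat: step 6. Cache: [cat]
  6. access cat: HIT. Next use of cat: step 7. Cache: [cat]
  7. access cat: HIT. Next use of cat: step 8. Cache: [cat]
  8. access cat: HIT. Next use of cat: step 9. Cache: [cat]
  9. access cat: HIT. Next use of cat: step 10. Cache: [cat]
  10. access cat: HIT. Next use of cat: step 15. Cache: [cat]
  11. access kiwi: MISS. Cache: [cat kiwi]
  12. access pig: MISS. Cache: [cat kiwi pig]
  13. access hen: MISS. Cache: [cat kiwi pig hen]
  14. access pig: HIT. Next use of pig: never. Cache: [cat kiwi pig hen]
  15. access cat: HIT. Next use of cat: never. Cache: [cat kiwi pig hen]
  16. access kiwi: HIT. Next use of kiwi: never. Cache: [cat kiwi pig hen]
  17. access apple: MISS. Cache: [cat kiwi pig hen apple]
  18. access ant: MISS, evict cat (next use: never). Cache: [kiwi pig hen apple ant]
  19. access mango: MISS, evict kiwi (next use: never). Cache: [pig hen apple ant mango]
  20. access apple: HIT. Next use of apple: step 21. Cache: [pig hen apple ant mango]
  21. access apple: HIT. Next use of apple: never. Cache: [pig hen apple ant mango]
Total: 14 hits, 7 misses, 2 evictions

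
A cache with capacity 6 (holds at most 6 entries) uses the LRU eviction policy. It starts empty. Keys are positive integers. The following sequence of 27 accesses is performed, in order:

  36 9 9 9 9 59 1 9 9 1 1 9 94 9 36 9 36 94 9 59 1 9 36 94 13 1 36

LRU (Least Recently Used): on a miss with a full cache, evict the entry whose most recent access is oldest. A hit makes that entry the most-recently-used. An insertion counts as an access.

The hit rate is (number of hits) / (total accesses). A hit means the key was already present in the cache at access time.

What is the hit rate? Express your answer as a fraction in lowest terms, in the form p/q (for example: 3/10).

Answer: 7/9

Derivation:
LRU simulation (capacity=6):
  1. access 36: MISS. Cache (LRU->MRU): [36]
  2. access 9: MISS. Cache (LRU->MRU): [36 9]
  3. access 9: HIT. Cache (LRU->MRU): [36 9]
  4. access 9: HIT. Cache (LRU->MRU): [36 9]
  5. access 9: HIT. Cache (LRU->MRU): [36 9]
  6. access 59: MISS. Cache (LRU->MRU): [36 9 59]
  7. access 1: MISS. Cache (LRU->MRU): [36 9 59 1]
  8. access 9: HIT. Cache (LRU->MRU): [36 59 1 9]
  9. access 9: HIT. Cache (LRU->MRU): [36 59 1 9]
  10. access 1: HIT. Cache (LRU->MRU): [36 59 9 1]
  11. access 1: HIT. Cache (LRU->MRU): [36 59 9 1]
  12. access 9: HIT. Cache (LRU->MRU): [36 59 1 9]
  13. access 94: MISS. Cache (LRU->MRU): [36 59 1 9 94]
  14. access 9: HIT. Cache (LRU->MRU): [36 59 1 94 9]
  15. access 36: HIT. Cache (LRU->MRU): [59 1 94 9 36]
  16. access 9: HIT. Cache (LRU->MRU): [59 1 94 36 9]
  17. access 36: HIT. Cache (LRU->MRU): [59 1 94 9 36]
  18. access 94: HIT. Cache (LRU->MRU): [59 1 9 36 94]
  19. access 9: HIT. Cache (LRU->MRU): [59 1 36 94 9]
  20. access 59: HIT. Cache (LRU->MRU): [1 36 94 9 59]
  21. access 1: HIT. Cache (LRU->MRU): [36 94 9 59 1]
  22. access 9: HIT. Cache (LRU->MRU): [36 94 59 1 9]
  23. access 36: HIT. Cache (LRU->MRU): [94 59 1 9 36]
  24. access 94: HIT. Cache (LRU->MRU): [59 1 9 36 94]
  25. access 13: MISS. Cache (LRU->MRU): [59 1 9 36 94 13]
  26. access 1: HIT. Cache (LRU->MRU): [59 9 36 94 13 1]
  27. access 36: HIT. Cache (LRU->MRU): [59 9 94 13 1 36]
Total: 21 hits, 6 misses, 0 evictions

Hit rate = 21/27 = 7/9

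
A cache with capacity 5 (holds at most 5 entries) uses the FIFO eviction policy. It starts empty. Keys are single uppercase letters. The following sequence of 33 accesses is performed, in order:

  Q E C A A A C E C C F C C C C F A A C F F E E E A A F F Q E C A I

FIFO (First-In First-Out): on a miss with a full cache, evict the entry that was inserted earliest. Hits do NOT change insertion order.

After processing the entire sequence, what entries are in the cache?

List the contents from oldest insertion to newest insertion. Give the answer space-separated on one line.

Answer: E C A F I

Derivation:
FIFO simulation (capacity=5):
  1. access Q: MISS. Cache (old->new): [Q]
  2. access E: MISS. Cache (old->new): [Q E]
  3. access C: MISS. Cache (old->new): [Q E C]
  4. access A: MISS. Cache (old->new): [Q E C A]
  5. access A: HIT. Cache (old->new): [Q E C A]
  6. access A: HIT. Cache (old->new): [Q E C A]
  7. access C: HIT. Cache (old->new): [Q E C A]
  8. access E: HIT. Cache (old->new): [Q E C A]
  9. access C: HIT. Cache (old->new): [Q E C A]
  10. access C: HIT. Cache (old->new): [Q E C A]
  11. access F: MISS. Cache (old->new): [Q E C A F]
  12. access C: HIT. Cache (old->new): [Q E C A F]
  13. access C: HIT. Cache (old->new): [Q E C A F]
  14. access C: HIT. Cache (old->new): [Q E C A F]
  15. access C: HIT. Cache (old->new): [Q E C A F]
  16. access F: HIT. Cache (old->new): [Q E C A F]
  17. access A: HIT. Cache (old->new): [Q E C A F]
  18. access A: HIT. Cache (old->new): [Q E C A F]
  19. access C: HIT. Cache (old->new): [Q E C A F]
  20. access F: HIT. Cache (old->new): [Q E C A F]
  21. access F: HIT. Cache (old->new): [Q E C A F]
  22. access E: HIT. Cache (old->new): [Q E C A F]
  23. access E: HIT. Cache (old->new): [Q E C A F]
  24. access E: HIT. Cache (old->new): [Q E C A F]
  25. access A: HIT. Cache (old->new): [Q E C A F]
  26. access A: HIT. Cache (old->new): [Q E C A F]
  27. access F: HIT. Cache (old->new): [Q E C A F]
  28. access F: HIT. Cache (old->new): [Q E C A F]
  29. access Q: HIT. Cache (old->new): [Q E C A F]
  30. access E: HIT. Cache (old->new): [Q E C A F]
  31. access C: HIT. Cache (old->new): [Q E C A F]
  32. access A: HIT. Cache (old->new): [Q E C A F]
  33. access I: MISS, evict Q. Cache (old->new): [E C A F I]
Total: 27 hits, 6 misses, 1 evictions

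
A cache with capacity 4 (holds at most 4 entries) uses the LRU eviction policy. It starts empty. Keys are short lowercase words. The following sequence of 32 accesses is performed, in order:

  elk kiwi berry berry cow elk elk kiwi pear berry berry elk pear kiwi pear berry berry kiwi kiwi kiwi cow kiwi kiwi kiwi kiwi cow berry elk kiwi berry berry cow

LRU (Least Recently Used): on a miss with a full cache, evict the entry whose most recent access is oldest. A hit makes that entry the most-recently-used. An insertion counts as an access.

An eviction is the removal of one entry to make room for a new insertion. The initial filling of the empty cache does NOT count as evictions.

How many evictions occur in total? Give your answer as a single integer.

LRU simulation (capacity=4):
  1. access elk: MISS. Cache (LRU->MRU): [elk]
  2. access kiwi: MISS. Cache (LRU->MRU): [elk kiwi]
  3. access berry: MISS. Cache (LRU->MRU): [elk kiwi berry]
  4. access berry: HIT. Cache (LRU->MRU): [elk kiwi berry]
  5. access cow: MISS. Cache (LRU->MRU): [elk kiwi berry cow]
  6. access elk: HIT. Cache (LRU->MRU): [kiwi berry cow elk]
  7. access elk: HIT. Cache (LRU->MRU): [kiwi berry cow elk]
  8. access kiwi: HIT. Cache (LRU->MRU): [berry cow elk kiwi]
  9. access pear: MISS, evict berry. Cache (LRU->MRU): [cow elk kiwi pear]
  10. access berry: MISS, evict cow. Cache (LRU->MRU): [elk kiwi pear berry]
  11. access berry: HIT. Cache (LRU->MRU): [elk kiwi pear berry]
  12. access elk: HIT. Cache (LRU->MRU): [kiwi pear berry elk]
  13. access pear: HIT. Cache (LRU->MRU): [kiwi berry elk pear]
  14. access kiwi: HIT. Cache (LRU->MRU): [berry elk pear kiwi]
  15. access pear: HIT. Cache (LRU->MRU): [berry elk kiwi pear]
  16. access berry: HIT. Cache (LRU->MRU): [elk kiwi pear berry]
  17. access berry: HIT. Cache (LRU->MRU): [elk kiwi pear berry]
  18. access kiwi: HIT. Cache (LRU->MRU): [elk pear berry kiwi]
  19. access kiwi: HIT. Cache (LRU->MRU): [elk pear berry kiwi]
  20. access kiwi: HIT. Cache (LRU->MRU): [elk pear berry kiwi]
  21. access cow: MISS, evict elk. Cache (LRU->MRU): [pear berry kiwi cow]
  22. access kiwi: HIT. Cache (LRU->MRU): [pear berry cow kiwi]
  23. access kiwi: HIT. Cache (LRU->MRU): [pear berry cow kiwi]
  24. access kiwi: HIT. Cache (LRU->MRU): [pear berry cow kiwi]
  25. access kiwi: HIT. Cache (LRU->MRU): [pear berry cow kiwi]
  26. access cow: HIT. Cache (LRU->MRU): [pear berry kiwi cow]
  27. access berry: HIT. Cache (LRU->MRU): [pear kiwi cow berry]
  28. access elk: MISS, evict pear. Cache (LRU->MRU): [kiwi cow berry elk]
  29. access kiwi: HIT. Cache (LRU->MRU): [cow berry elk kiwi]
  30. access berry: HIT. Cache (LRU->MRU): [cow elk kiwi berry]
  31. access berry: HIT. Cache (LRU->MRU): [cow elk kiwi berry]
  32. access cow: HIT. Cache (LRU->MRU): [elk kiwi berry cow]
Total: 24 hits, 8 misses, 4 evictions

Answer: 4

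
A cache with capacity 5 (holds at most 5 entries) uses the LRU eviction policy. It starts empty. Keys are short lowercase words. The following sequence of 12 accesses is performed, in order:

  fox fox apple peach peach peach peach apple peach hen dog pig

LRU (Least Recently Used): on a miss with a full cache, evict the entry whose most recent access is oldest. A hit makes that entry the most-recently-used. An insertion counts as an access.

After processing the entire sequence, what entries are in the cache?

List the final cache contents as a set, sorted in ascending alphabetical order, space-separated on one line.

LRU simulation (capacity=5):
  1. access fox: MISS. Cache (LRU->MRU): [fox]
  2. access fox: HIT. Cache (LRU->MRU): [fox]
  3. access apple: MISS. Cache (LRU->MRU): [fox apple]
  4. access peach: MISS. Cache (LRU->MRU): [fox apple peach]
  5. access peach: HIT. Cache (LRU->MRU): [fox apple peach]
  6. access peach: HIT. Cache (LRU->MRU): [fox apple peach]
  7. access peach: HIT. Cache (LRU->MRU): [fox apple peach]
  8. access apple: HIT. Cache (LRU->MRU): [fox peach apple]
  9. access peach: HIT. Cache (LRU->MRU): [fox apple peach]
  10. access hen: MISS. Cache (LRU->MRU): [fox apple peach hen]
  11. access dog: MISS. Cache (LRU->MRU): [fox apple peach hen dog]
  12. access pig: MISS, evict fox. Cache (LRU->MRU): [apple peach hen dog pig]
Total: 6 hits, 6 misses, 1 evictions

Answer: apple dog hen peach pig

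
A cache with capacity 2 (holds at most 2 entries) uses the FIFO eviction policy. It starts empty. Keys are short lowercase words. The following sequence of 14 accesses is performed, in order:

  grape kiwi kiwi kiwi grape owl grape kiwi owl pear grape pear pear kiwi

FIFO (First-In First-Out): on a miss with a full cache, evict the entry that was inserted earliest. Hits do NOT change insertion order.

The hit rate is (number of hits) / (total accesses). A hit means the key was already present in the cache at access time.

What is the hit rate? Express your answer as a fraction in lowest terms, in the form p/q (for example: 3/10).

Answer: 5/14

Derivation:
FIFO simulation (capacity=2):
  1. access grape: MISS. Cache (old->new): [grape]
  2. access kiwi: MISS. Cache (old->new): [grape kiwi]
  3. access kiwi: HIT. Cache (old->new): [grape kiwi]
  4. access kiwi: HIT. Cache (old->new): [grape kiwi]
  5. access grape: HIT. Cache (old->new): [grape kiwi]
  6. access owl: MISS, evict grape. Cache (old->new): [kiwi owl]
  7. access grape: MISS, evict kiwi. Cache (old->new): [owl grape]
  8. access kiwi: MISS, evict owl. Cache (old->new): [grape kiwi]
  9. access owl: MISS, evict grape. Cache (old->new): [kiwi owl]
  10. access pear: MISS, evict kiwi. Cache (old->new): [owl pear]
  11. access grape: MISS, evict owl. Cache (old->new): [pear grape]
  12. access pear: HIT. Cache (old->new): [pear grape]
  13. access pear: HIT. Cache (old->new): [pear grape]
  14. access kiwi: MISS, evict pear. Cache (old->new): [grape kiwi]
Total: 5 hits, 9 misses, 7 evictions

Hit rate = 5/14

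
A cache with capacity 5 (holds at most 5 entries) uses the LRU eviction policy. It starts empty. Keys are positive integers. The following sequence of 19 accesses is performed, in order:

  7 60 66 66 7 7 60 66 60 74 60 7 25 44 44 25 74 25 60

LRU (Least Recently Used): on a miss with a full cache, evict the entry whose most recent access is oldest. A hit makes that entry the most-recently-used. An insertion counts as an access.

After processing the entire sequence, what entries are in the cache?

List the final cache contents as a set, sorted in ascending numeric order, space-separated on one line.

Answer: 7 25 44 60 74

Derivation:
LRU simulation (capacity=5):
  1. access 7: MISS. Cache (LRU->MRU): [7]
  2. access 60: MISS. Cache (LRU->MRU): [7 60]
  3. access 66: MISS. Cache (LRU->MRU): [7 60 66]
  4. access 66: HIT. Cache (LRU->MRU): [7 60 66]
  5. access 7: HIT. Cache (LRU->MRU): [60 66 7]
  6. access 7: HIT. Cache (LRU->MRU): [60 66 7]
  7. access 60: HIT. Cache (LRU->MRU): [66 7 60]
  8. access 66: HIT. Cache (LRU->MRU): [7 60 66]
  9. access 60: HIT. Cache (LRU->MRU): [7 66 60]
  10. access 74: MISS. Cache (LRU->MRU): [7 66 60 74]
  11. access 60: HIT. Cache (LRU->MRU): [7 66 74 60]
  12. access 7: HIT. Cache (LRU->MRU): [66 74 60 7]
  13. access 25: MISS. Cache (LRU->MRU): [66 74 60 7 25]
  14. access 44: MISS, evict 66. Cache (LRU->MRU): [74 60 7 25 44]
  15. access 44: HIT. Cache (LRU->MRU): [74 60 7 25 44]
  16. access 25: HIT. Cache (LRU->MRU): [74 60 7 44 25]
  17. access 74: HIT. Cache (LRU->MRU): [60 7 44 25 74]
  18. access 25: HIT. Cache (LRU->MRU): [60 7 44 74 25]
  19. access 60: HIT. Cache (LRU->MRU): [7 44 74 25 60]
Total: 13 hits, 6 misses, 1 evictions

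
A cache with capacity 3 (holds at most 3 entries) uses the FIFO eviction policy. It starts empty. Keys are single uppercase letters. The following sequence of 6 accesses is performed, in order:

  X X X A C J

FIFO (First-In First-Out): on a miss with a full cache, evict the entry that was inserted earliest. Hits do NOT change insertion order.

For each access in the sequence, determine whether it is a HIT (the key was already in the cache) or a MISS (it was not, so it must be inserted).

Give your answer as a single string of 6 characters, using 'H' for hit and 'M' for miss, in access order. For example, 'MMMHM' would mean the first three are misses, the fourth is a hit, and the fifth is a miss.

FIFO simulation (capacity=3):
  1. access X: MISS. Cache (old->new): [X]
  2. access X: HIT. Cache (old->new): [X]
  3. access X: HIT. Cache (old->new): [X]
  4. access A: MISS. Cache (old->new): [X A]
  5. access C: MISS. Cache (old->new): [X A C]
  6. access J: MISS, evict X. Cache (old->new): [A C J]
Total: 2 hits, 4 misses, 1 evictions

Answer: MHHMMM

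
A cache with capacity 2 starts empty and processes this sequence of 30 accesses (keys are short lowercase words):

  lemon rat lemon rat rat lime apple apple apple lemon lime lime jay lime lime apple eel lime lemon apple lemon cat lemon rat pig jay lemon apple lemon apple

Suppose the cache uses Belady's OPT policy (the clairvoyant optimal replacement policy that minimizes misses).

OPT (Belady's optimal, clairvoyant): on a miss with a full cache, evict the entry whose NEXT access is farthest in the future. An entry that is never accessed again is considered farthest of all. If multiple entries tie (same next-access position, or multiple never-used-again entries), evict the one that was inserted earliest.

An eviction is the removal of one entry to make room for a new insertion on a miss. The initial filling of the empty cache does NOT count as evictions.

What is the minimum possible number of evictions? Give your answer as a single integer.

OPT (Belady) simulation (capacity=2):
  1. access lemon: MISS. Cache: [lemon]
  2. access rat: MISS. Cache: [lemon rat]
  3. access lemon: HIT. Next use of lemon: step 10. Cache: [lemon rat]
  4. access rat: HIT. Next use of rat: step 5. Cache: [lemon rat]
  5. access rat: HIT. Next use of rat: step 24. Cache: [lemon rat]
  6. access lime: MISS, evict rat (next use: step 24). Cache: [lemon lime]
  7. access apple: MISS, evict lime (next use: step 11). Cache: [lemon apple]
  8. access apple: HIT. Next use of apple: step 9. Cache: [lemon apple]
  9. access apple: HIT. Next use of apple: step 16. Cache: [lemon apple]
  10. access lemon: HIT. Next use of lemon: step 19. Cache: [lemon apple]
  11. access lime: MISS, evict lemon (next use: step 19). Cache: [apple lime]
  12. access lime: HIT. Next use of lime: step 14. Cache: [apple lime]
  13. access jay: MISS, evict apple (next use: step 16). Cache: [lime jay]
  14. access lime: HIT. Next use of lime: step 15. Cache: [lime jay]
  15. access lime: HIT. Next use of lime: step 18. Cache: [lime jay]
  16. access apple: MISS, evict jay (next use: step 26). Cache: [lime apple]
  17. access eel: MISS, evict apple (next use: step 20). Cache: [lime eel]
  18. access lime: HIT. Next use of lime: never. Cache: [lime eel]
  19. access lemon: MISS, evict lime (next use: never). Cache: [eel lemon]
  20. access apple: MISS, evict eel (next use: never). Cache: [lemon apple]
  21. access lemon: HIT. Next use of lemon: step 23. Cache: [lemon apple]
  22. access cat: MISS, evict apple (next use: step 28). Cache: [lemon cat]
  23. access lemon: HIT. Next use of lemon: step 27. Cache: [lemon cat]
  24. access rat: MISS, evict cat (next use: never). Cache: [lemon rat]
  25. access pig: MISS, evict rat (next use: never). Cache: [lemon pig]
  26. access jay: MISS, evict pig (next use: never). Cache: [lemon jay]
  27. access lemon: HIT. Next use of lemon: step 29. Cache: [lemon jay]
  28. access apple: MISS, evict jay (next use: never). Cache: [lemon apple]
  29. access lemon: HIT. Next use of lemon: never. Cache: [lemon apple]
  30. access apple: HIT. Next use of apple: never. Cache: [lemon apple]
Total: 15 hits, 15 misses, 13 evictions

Answer: 13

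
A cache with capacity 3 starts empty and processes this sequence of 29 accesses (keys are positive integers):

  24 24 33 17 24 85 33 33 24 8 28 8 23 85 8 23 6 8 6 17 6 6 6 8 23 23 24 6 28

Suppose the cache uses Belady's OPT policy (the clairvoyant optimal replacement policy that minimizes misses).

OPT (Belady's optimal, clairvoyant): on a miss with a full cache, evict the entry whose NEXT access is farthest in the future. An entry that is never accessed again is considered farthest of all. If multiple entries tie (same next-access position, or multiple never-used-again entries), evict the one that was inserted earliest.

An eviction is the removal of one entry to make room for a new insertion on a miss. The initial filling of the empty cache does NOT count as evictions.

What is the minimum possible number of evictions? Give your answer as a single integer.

Answer: 9

Derivation:
OPT (Belady) simulation (capacity=3):
  1. access 24: MISS. Cache: [24]
  2. access 24: HIT. Next use of 24: step 5. Cache: [24]
  3. access 33: MISS. Cache: [24 33]
  4. access 17: MISS. Cache: [24 33 17]
  5. access 24: HIT. Next use of 24: step 9. Cache: [24 33 17]
  6. access 85: MISS, evict 17 (next use: step 20). Cache: [24 33 85]
  7. access 33: HIT. Next use of 33: step 8. Cache: [24 33 85]
  8. access 33: HIT. Next use of 33: never. Cache: [24 33 85]
  9. access 24: HIT. Next use of 24: step 27. Cache: [24 33 85]
  10. access 8: MISS, evict 33 (next use: never). Cache: [24 85 8]
  11. access 28: MISS, evict 24 (next use: step 27). Cache: [85 8 28]
  12. access 8: HIT. Next use of 8: step 15. Cache: [85 8 28]
  13. access 23: MISS, evict 28 (next use: step 29). Cache: [85 8 23]
  14. access 85: HIT. Next use of 85: never. Cache: [85 8 23]
  15. access 8: HIT. Next use of 8: step 18. Cache: [85 8 23]
  16. access 23: HIT. Next use of 23: step 25. Cache: [85 8 23]
  17. access 6: MISS, evict 85 (next use: never). Cache: [8 23 6]
  18. access 8: HIT. Next use of 8: step 24. Cache: [8 23 6]
  19. access 6: HIT. Next use of 6: step 21. Cache: [8 23 6]
  20. access 17: MISS, evict 23 (next use: step 25). Cache: [8 6 17]
  21. access 6: HIT. Next use of 6: step 22. Cache: [8 6 17]
  22. access 6: HIT. Next use of 6: step 23. Cache: [8 6 17]
  23. access 6: HIT. Next use of 6: step 28. Cache: [8 6 17]
  24. access 8: HIT. Next use of 8: never. Cache: [8 6 17]
  25. access 23: MISS, evict 8 (next use: never). Cache: [6 17 23]
  26. access 23: HIT. Next use of 23: never. Cache: [6 17 23]
  27. access 24: MISS, evict 17 (next use: never). Cache: [6 23 24]
  28. access 6: HIT. Next use of 6: never. Cache: [6 23 24]
  29. access 28: MISS, evict 6 (next use: never). Cache: [23 24 28]
Total: 17 hits, 12 misses, 9 evictions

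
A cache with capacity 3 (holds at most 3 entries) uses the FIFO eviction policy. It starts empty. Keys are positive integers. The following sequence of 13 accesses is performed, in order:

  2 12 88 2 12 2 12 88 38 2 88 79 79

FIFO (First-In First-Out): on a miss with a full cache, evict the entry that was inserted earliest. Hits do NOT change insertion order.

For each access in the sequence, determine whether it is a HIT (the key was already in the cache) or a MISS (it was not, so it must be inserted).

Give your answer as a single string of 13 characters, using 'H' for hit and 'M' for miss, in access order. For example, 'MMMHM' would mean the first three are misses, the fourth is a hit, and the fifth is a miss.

Answer: MMMHHHHHMMHMH

Derivation:
FIFO simulation (capacity=3):
  1. access 2: MISS. Cache (old->new): [2]
  2. access 12: MISS. Cache (old->new): [2 12]
  3. access 88: MISS. Cache (old->new): [2 12 88]
  4. access 2: HIT. Cache (old->new): [2 12 88]
  5. access 12: HIT. Cache (old->new): [2 12 88]
  6. access 2: HIT. Cache (old->new): [2 12 88]
  7. access 12: HIT. Cache (old->new): [2 12 88]
  8. access 88: HIT. Cache (old->new): [2 12 88]
  9. access 38: MISS, evict 2. Cache (old->new): [12 88 38]
  10. access 2: MISS, evict 12. Cache (old->new): [88 38 2]
  11. access 88: HIT. Cache (old->new): [88 38 2]
  12. access 79: MISS, evict 88. Cache (old->new): [38 2 79]
  13. access 79: HIT. Cache (old->new): [38 2 79]
Total: 7 hits, 6 misses, 3 evictions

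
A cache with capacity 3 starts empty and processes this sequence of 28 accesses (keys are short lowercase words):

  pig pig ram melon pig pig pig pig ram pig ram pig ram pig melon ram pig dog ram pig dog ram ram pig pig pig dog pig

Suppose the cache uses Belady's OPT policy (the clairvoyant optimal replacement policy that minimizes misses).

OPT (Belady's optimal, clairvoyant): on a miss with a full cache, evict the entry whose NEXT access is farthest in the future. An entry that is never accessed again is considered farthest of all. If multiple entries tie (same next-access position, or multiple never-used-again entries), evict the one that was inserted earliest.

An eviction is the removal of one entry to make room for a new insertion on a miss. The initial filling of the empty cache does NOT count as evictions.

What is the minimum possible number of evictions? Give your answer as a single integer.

OPT (Belady) simulation (capacity=3):
  1. access pig: MISS. Cache: [pig]
  2. access pig: HIT. Next use of pig: step 5. Cache: [pig]
  3. access ram: MISS. Cache: [pig ram]
  4. access melon: MISS. Cache: [pig ram melon]
  5. access pig: HIT. Next use of pig: step 6. Cache: [pig ram melon]
  6. access pig: HIT. Next use of pig: step 7. Cache: [pig ram melon]
  7. access pig: HIT. Next use of pig: step 8. Cache: [pig ram melon]
  8. access pig: HIT. Next use of pig: step 10. Cache: [pig ram melon]
  9. access ram: HIT. Next use of ram: step 11. Cache: [pig ram melon]
  10. access pig: HIT. Next use of pig: step 12. Cache: [pig ram melon]
  11. access ram: HIT. Next use of ram: step 13. Cache: [pig ram melon]
  12. access pig: HIT. Next use of pig: step 14. Cache: [pig ram melon]
  13. access ram: HIT. Next use of ram: step 16. Cache: [pig ram melon]
  14. access pig: HIT. Next use of pig: step 17. Cache: [pig ram melon]
  15. access melon: HIT. Next use of melon: never. Cache: [pig ram melon]
  16. access ram: HIT. Next use of ram: step 19. Cache: [pig ram melon]
  17. access pig: HIT. Next use of pig: step 20. Cache: [pig ram melon]
  18. access dog: MISS, evict melon (next use: never). Cache: [pig ram dog]
  19. access ram: HIT. Next use of ram: step 22. Cache: [pig ram dog]
  20. access pig: HIT. Next use of pig: step 24. Cache: [pig ram dog]
  21. access dog: HIT. Next use of dog: step 27. Cache: [pig ram dog]
  22. access ram: HIT. Next use of ram: step 23. Cache: [pig ram dog]
  23. access ram: HIT. Next use of ram: never. Cache: [pig ram dog]
  24. access pig: HIT. Next use of pig: step 25. Cache: [pig ram dog]
  25. access pig: HIT. Next use of pig: step 26. Cache: [pig ram dog]
  26. access pig: HIT. Next use of pig: step 28. Cache: [pig ram dog]
  27. access dog: HIT. Next use of dog: never. Cache: [pig ram dog]
  28. access pig: HIT. Next use of pig: never. Cache: [pig ram dog]
Total: 24 hits, 4 misses, 1 evictions

Answer: 1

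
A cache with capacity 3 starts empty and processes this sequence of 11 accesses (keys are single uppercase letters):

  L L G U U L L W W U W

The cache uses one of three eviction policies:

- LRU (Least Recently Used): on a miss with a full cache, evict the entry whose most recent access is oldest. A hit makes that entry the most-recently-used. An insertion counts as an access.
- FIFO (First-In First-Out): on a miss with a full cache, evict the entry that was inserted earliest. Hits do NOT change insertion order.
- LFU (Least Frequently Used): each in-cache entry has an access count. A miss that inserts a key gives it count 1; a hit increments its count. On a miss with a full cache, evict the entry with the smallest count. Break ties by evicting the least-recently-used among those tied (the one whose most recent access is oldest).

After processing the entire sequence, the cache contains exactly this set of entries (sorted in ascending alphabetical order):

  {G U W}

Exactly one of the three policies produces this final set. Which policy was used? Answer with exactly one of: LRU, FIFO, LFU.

Answer: FIFO

Derivation:
Simulating under each policy and comparing final sets:
  LRU: final set = {L U W} -> differs
  FIFO: final set = {G U W} -> MATCHES target
  LFU: final set = {L U W} -> differs
Only FIFO produces the target set.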